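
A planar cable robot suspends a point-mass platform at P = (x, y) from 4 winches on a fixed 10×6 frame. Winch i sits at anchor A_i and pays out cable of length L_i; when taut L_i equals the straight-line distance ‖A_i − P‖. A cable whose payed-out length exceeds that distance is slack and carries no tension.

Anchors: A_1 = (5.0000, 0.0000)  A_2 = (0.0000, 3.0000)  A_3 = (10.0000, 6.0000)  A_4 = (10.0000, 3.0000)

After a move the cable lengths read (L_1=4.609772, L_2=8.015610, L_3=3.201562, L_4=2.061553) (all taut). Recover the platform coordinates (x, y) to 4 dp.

expand ‖A_i−P‖²=L_i² and subtract eq 1 (q_i ≔ ‖A_i‖²−L_i²)
q_1 = 25.0000+0.0000−21.2500 = 3.7500
eq1−eq2 → [10.0000  -6.0000]·P = 59.0000
eq1−eq3 → [-10.0000  -12.0000]·P = -122.0000
eq1−eq4 → [-10.0000  -6.0000]·P = -101.0000
2×2 solve → P = (8.0000, 3.5000)
check cable 4: ‖A_4−P‖² = 4.2500 ≈ L_4² = 4.2500 ✓

(8.0000, 3.5000)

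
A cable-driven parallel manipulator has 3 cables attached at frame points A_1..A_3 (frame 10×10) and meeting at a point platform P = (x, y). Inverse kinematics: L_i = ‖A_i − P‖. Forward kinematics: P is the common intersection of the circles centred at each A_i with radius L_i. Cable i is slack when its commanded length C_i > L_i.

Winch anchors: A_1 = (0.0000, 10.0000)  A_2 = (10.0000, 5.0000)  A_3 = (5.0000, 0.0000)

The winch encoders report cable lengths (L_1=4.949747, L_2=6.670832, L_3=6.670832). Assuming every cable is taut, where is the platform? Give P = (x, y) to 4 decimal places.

(3.5000, 6.5000)

each cable: (A_i−P)·(A_i−P) = L_i²; let k_i = ‖A_i‖²−L_i²
k_1 = 0.0000+100.0000−24.5000 = 75.5000
row 1: -20.0000x + 10.0000y = -5.0000  (k_2=80.5000)
row 2: -10.0000x + 20.0000y = 95.0000  (k_3=-19.5000)
Cramer on rows 1–2 → x = 3.5000, y = 6.5000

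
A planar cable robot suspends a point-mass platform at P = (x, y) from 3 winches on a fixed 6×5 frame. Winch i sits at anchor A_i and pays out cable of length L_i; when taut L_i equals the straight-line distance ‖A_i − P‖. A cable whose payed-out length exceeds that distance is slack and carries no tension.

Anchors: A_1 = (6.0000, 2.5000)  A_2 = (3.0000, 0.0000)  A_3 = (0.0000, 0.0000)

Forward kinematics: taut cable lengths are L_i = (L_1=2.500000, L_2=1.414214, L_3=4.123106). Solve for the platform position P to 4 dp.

(4.0000, 1.0000)

circle eqns → linear via eq_j − eq_1; set k_j = A_j·A_j − L_j²
k_1 = 36.0000+6.2500−6.2500 = 36.0000
6.0000·x + 5.0000·y = k_1−k_2 = 29.0000
12.0000·x + 5.0000·y = k_1−k_3 = 53.0000
solve first two rows → x=4.0000, y=1.0000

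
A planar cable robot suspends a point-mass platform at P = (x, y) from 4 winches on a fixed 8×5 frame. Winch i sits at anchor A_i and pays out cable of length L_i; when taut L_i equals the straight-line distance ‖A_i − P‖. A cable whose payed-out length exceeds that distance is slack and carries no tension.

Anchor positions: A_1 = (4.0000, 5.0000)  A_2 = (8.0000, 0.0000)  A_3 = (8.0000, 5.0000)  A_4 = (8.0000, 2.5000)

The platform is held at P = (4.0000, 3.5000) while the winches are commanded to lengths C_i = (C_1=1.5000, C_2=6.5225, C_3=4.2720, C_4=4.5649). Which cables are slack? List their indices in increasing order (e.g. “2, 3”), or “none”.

cable 1: L_1 = ‖A_1−P‖ = 1.5000;  C_1 = 1.5000 → taut
cable 2: L_2 = ‖A_2−P‖ = 5.3151;  C_2 = 6.5225 → slack
cable 3: L_3 = ‖A_3−P‖ = 4.2720;  C_3 = 4.2720 → taut
cable 4: L_4 = ‖A_4−P‖ = 4.1231;  C_4 = 4.5649 → slack

2, 4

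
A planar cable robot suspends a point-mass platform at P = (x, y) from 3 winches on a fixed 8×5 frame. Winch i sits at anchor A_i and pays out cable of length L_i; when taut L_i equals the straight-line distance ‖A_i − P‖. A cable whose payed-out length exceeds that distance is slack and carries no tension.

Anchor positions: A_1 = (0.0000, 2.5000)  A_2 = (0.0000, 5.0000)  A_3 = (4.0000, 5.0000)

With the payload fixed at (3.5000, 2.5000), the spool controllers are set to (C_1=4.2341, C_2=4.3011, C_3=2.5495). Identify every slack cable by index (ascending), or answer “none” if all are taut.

1

i=1: geometric 3.5000 vs commanded 4.2341 ⇒ slack
i=2: geometric 4.3012 vs commanded 4.3011 ⇒ taut
i=3: geometric 2.5495 vs commanded 2.5495 ⇒ taut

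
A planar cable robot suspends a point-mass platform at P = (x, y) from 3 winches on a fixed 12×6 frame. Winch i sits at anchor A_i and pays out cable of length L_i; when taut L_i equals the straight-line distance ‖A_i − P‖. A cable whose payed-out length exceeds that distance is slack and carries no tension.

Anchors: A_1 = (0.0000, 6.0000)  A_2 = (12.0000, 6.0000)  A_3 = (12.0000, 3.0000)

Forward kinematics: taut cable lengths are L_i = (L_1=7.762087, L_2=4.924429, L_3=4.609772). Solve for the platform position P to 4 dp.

circle eqns → linear via eq_j − eq_1; set q_j = A_j·A_j − L_j²
q_1 = 0.0000+36.0000−60.2500 = -24.2500
-24.0000·x + 0.0000·y = q_1−q_2 = -180.0000
-24.0000·x + 6.0000·y = q_1−q_3 = -156.0000
solve first two rows → x=7.5000, y=4.0000

(7.5000, 4.0000)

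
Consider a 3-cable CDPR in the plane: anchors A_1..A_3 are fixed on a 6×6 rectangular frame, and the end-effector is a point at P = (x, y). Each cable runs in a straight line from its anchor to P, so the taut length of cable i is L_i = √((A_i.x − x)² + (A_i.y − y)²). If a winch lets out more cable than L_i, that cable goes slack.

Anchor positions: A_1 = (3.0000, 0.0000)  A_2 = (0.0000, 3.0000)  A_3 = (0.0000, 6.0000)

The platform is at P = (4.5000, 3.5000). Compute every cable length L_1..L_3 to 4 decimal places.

(3.8079, 4.5277, 5.1478)

cable 1: Δx=-1.5000, Δy=-3.5000; L_1 = √(Δx²+Δy²) = 3.8079
cable 2: Δx=-4.5000, Δy=-0.5000; L_2 = √(Δx²+Δy²) = 4.5277
cable 3: Δx=-4.5000, Δy=2.5000; L_3 = √(Δx²+Δy²) = 5.1478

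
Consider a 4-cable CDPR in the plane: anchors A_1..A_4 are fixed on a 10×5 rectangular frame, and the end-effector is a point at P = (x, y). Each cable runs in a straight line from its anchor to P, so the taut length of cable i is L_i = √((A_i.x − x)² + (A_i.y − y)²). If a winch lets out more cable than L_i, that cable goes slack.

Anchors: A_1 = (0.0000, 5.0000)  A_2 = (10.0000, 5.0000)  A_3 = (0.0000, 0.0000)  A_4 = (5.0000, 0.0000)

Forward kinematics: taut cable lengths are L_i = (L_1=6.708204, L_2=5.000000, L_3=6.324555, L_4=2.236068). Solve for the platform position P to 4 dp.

circle eqns → linear via eq_j − eq_1; set k_j = A_j·A_j − L_j²
k_1 = 0.0000+25.0000−45.0000 = -20.0000
-20.0000·x + 0.0000·y = k_1−k_2 = -120.0000
0.0000·x + 10.0000·y = k_1−k_3 = 20.0000
-10.0000·x + 10.0000·y = k_1−k_4 = -40.0000
solve first two rows → x=6.0000, y=2.0000
check cable 4: ‖A_4−P‖² = 5.0000 ≈ L_4² = 5.0000 ✓

(6.0000, 2.0000)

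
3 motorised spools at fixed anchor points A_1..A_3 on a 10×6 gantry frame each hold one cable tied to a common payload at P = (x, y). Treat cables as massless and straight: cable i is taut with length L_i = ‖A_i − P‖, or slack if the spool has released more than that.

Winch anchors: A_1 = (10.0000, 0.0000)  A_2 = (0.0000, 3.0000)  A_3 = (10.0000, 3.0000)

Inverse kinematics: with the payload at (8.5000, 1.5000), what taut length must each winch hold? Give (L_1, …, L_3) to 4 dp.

(2.1213, 8.6313, 2.1213)

cable 1: Δx=1.5000, Δy=-1.5000; L_1 = √(Δx²+Δy²) = 2.1213
cable 2: Δx=-8.5000, Δy=1.5000; L_2 = √(Δx²+Δy²) = 8.6313
cable 3: Δx=1.5000, Δy=1.5000; L_3 = √(Δx²+Δy²) = 2.1213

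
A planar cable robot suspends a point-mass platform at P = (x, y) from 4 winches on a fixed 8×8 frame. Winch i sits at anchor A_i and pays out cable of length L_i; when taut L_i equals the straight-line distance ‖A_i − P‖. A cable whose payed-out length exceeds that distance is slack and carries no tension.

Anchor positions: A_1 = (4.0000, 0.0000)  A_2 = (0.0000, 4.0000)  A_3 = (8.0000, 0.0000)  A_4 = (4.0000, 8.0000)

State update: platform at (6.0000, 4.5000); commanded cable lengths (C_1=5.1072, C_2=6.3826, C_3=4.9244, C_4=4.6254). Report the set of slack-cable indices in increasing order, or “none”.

1, 2, 4

i=1: geometric 4.9244 vs commanded 5.1072 ⇒ slack
i=2: geometric 6.0208 vs commanded 6.3826 ⇒ slack
i=3: geometric 4.9244 vs commanded 4.9244 ⇒ taut
i=4: geometric 4.0311 vs commanded 4.6254 ⇒ slack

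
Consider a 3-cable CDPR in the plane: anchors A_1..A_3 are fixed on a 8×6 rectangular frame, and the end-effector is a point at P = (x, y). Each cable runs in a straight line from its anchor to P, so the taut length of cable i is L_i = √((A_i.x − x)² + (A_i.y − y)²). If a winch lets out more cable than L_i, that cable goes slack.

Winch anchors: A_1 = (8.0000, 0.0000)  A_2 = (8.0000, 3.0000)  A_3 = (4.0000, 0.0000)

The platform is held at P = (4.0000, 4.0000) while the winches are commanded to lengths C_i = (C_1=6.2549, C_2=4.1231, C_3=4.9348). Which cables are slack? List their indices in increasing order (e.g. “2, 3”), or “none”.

i=1: geometric 5.6569 vs commanded 6.2549 ⇒ slack
i=2: geometric 4.1231 vs commanded 4.1231 ⇒ taut
i=3: geometric 4.0000 vs commanded 4.9348 ⇒ slack

1, 3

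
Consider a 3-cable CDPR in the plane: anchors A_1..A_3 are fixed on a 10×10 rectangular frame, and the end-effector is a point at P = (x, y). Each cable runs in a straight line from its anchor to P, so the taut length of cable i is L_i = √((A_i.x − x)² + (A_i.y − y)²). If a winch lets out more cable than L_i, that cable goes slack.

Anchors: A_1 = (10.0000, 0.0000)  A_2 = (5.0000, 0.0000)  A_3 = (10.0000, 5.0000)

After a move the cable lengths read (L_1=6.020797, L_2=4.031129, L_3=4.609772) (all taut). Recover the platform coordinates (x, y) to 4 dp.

each cable: (A_i−P)·(A_i−P) = L_i²; let k_i = ‖A_i‖²−L_i²
k_1 = 100.0000+0.0000−36.2500 = 63.7500
row 1: 10.0000x + 0.0000y = 55.0000  (k_2=8.7500)
row 2: 0.0000x − 10.0000y = -40.0000  (k_3=103.7500)
Cramer on rows 1–2 → x = 5.5000, y = 4.0000

(5.5000, 4.0000)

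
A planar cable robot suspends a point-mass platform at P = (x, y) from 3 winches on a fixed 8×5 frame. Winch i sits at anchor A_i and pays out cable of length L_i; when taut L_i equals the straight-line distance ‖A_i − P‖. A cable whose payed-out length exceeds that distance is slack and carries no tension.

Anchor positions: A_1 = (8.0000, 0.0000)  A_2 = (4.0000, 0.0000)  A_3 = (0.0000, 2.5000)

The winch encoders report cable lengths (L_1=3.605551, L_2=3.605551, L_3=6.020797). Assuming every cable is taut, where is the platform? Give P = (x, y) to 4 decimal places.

each cable: (A_i−P)·(A_i−P) = L_i²; let k_i = ‖A_i‖²−L_i²
k_1 = 64.0000+0.0000−13.0000 = 51.0000
row 1: 8.0000x + 0.0000y = 48.0000  (k_2=3.0000)
row 2: 16.0000x − 5.0000y = 81.0000  (k_3=-30.0000)
Cramer on rows 1–2 → x = 6.0000, y = 3.0000

(6.0000, 3.0000)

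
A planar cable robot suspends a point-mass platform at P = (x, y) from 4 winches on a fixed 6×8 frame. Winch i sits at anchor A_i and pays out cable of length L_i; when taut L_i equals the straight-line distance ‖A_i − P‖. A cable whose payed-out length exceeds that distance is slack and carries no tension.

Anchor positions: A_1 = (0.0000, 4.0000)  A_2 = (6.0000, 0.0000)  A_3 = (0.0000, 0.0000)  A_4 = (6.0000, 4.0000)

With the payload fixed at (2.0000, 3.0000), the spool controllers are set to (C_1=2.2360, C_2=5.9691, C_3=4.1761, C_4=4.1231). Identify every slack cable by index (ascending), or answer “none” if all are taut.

2, 3

cable 1: √((-2.0000)²+(1.0000)²)=2.2361, C_1=2.2360: taut
cable 2: √((4.0000)²+(-3.0000)²)=5.0000, C_2=5.9691: slack
cable 3: √((-2.0000)²+(-3.0000)²)=3.6056, C_3=4.1761: slack
cable 4: √((4.0000)²+(1.0000)²)=4.1231, C_4=4.1231: taut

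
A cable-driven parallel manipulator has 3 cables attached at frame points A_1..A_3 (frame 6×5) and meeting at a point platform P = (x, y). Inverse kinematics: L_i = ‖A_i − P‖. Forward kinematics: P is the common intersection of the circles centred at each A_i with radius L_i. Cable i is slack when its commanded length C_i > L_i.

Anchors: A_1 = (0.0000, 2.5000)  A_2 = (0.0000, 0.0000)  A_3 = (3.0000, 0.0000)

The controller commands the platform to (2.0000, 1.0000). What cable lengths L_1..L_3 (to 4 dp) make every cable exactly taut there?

(2.5000, 2.2361, 1.4142)

L_1: Δ = A_1−P = (-2.0000, 1.5000) → ‖Δ‖ = √6.2500 = 2.5000
L_2: Δ = A_2−P = (-2.0000, -1.0000) → ‖Δ‖ = √5.0000 = 2.2361
L_3: Δ = A_3−P = (1.0000, -1.0000) → ‖Δ‖ = √2.0000 = 1.4142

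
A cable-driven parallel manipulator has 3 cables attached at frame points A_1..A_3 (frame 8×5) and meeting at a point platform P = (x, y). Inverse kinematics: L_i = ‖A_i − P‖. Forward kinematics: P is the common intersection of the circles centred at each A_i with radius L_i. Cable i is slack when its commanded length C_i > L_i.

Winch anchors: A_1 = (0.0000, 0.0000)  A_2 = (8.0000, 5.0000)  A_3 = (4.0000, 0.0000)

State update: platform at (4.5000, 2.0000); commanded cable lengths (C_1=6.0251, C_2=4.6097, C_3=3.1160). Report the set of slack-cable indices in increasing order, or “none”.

cable 1: √((-4.5000)²+(-2.0000)²)=4.9244, C_1=6.0251: slack
cable 2: √((3.5000)²+(3.0000)²)=4.6098, C_2=4.6097: taut
cable 3: √((-0.5000)²+(-2.0000)²)=2.0616, C_3=3.1160: slack

1, 3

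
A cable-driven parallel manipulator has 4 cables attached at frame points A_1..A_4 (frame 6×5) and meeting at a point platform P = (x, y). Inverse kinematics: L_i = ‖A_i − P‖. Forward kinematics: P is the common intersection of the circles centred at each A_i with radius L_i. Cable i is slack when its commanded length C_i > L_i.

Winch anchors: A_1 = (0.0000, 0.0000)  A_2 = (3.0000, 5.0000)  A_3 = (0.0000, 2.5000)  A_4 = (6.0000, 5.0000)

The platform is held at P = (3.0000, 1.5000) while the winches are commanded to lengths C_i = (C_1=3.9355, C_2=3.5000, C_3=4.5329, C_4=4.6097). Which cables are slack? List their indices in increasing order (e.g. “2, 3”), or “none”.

1, 3

i=1: geometric 3.3541 vs commanded 3.9355 ⇒ slack
i=2: geometric 3.5000 vs commanded 3.5000 ⇒ taut
i=3: geometric 3.1623 vs commanded 4.5329 ⇒ slack
i=4: geometric 4.6098 vs commanded 4.6097 ⇒ taut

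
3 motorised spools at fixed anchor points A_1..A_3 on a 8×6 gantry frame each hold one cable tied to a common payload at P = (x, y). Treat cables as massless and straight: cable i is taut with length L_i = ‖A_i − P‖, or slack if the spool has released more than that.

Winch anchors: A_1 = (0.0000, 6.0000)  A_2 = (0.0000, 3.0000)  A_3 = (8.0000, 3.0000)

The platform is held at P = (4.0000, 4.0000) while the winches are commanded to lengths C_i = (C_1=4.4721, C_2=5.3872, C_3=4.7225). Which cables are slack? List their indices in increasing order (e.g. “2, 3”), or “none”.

2, 3

cable 1: √((-4.0000)²+(2.0000)²)=4.4721, C_1=4.4721: taut
cable 2: √((-4.0000)²+(-1.0000)²)=4.1231, C_2=5.3872: slack
cable 3: √((4.0000)²+(-1.0000)²)=4.1231, C_3=4.7225: slack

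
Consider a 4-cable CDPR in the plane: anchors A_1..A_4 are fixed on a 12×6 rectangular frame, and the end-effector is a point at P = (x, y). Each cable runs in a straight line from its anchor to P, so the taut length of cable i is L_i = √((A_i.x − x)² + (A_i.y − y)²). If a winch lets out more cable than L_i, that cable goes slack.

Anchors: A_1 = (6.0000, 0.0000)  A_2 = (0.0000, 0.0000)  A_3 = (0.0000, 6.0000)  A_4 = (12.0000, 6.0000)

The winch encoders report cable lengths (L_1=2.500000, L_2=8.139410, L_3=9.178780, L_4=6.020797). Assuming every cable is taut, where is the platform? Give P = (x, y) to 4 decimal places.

circle eqns → linear via eq_j − eq_1; set k_j = A_j·A_j − L_j²
k_1 = 36.0000+0.0000−6.2500 = 29.7500
12.0000·x + 0.0000·y = k_1−k_2 = 96.0000
12.0000·x − 12.0000·y = k_1−k_3 = 78.0000
-12.0000·x − 12.0000·y = k_1−k_4 = -114.0000
solve first two rows → x=8.0000, y=1.5000
check cable 4: ‖A_4−P‖² = 36.2500 ≈ L_4² = 36.2500 ✓

(8.0000, 1.5000)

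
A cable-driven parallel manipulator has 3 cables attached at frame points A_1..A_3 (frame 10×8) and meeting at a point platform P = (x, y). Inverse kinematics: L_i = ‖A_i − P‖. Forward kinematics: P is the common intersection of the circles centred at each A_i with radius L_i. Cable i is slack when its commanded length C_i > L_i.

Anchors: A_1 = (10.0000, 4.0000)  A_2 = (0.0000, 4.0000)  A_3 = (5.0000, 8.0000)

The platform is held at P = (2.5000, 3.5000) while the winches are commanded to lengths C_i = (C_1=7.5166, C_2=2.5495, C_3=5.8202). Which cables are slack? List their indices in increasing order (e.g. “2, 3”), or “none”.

3

cable 1: √((7.5000)²+(0.5000)²)=7.5166, C_1=7.5166: taut
cable 2: √((-2.5000)²+(0.5000)²)=2.5495, C_2=2.5495: taut
cable 3: √((2.5000)²+(4.5000)²)=5.1478, C_3=5.8202: slack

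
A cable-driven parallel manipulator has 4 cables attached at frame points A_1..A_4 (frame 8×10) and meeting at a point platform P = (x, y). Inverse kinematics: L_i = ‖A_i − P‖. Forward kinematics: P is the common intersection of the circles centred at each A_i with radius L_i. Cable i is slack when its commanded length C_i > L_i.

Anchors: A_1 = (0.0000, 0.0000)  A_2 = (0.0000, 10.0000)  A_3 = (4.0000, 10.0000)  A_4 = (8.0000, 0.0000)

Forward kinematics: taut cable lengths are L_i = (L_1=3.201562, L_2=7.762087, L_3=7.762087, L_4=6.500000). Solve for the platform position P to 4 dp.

each cable: (A_i−P)·(A_i−P) = L_i²; let c_i = ‖A_i‖²−L_i²
c_1 = 0.0000+0.0000−10.2500 = -10.2500
row 1: 0.0000x − 20.0000y = -50.0000  (c_2=39.7500)
row 2: -8.0000x − 20.0000y = -66.0000  (c_3=55.7500)
row 3: -16.0000x + 0.0000y = -32.0000  (c_4=21.7500)
Cramer on rows 1–2 → x = 2.0000, y = 2.5000
check cable 4: ‖A_4−P‖² = 42.2500 ≈ L_4² = 42.2500 ✓

(2.0000, 2.5000)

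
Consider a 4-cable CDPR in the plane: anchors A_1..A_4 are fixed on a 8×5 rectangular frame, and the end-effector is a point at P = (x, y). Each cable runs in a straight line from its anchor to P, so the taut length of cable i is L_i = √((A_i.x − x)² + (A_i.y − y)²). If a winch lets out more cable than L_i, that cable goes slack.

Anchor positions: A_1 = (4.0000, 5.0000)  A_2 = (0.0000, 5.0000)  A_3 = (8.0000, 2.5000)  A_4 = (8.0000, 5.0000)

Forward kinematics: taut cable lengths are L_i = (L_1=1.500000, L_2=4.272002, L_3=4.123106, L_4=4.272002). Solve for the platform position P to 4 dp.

(4.0000, 3.5000)

expand ‖A_i−P‖²=L_i² and subtract eq 1 (k_i ≔ ‖A_i‖²−L_i²)
k_1 = 16.0000+25.0000−2.2500 = 38.7500
eq1−eq2 → [8.0000  0.0000]·P = 32.0000
eq1−eq3 → [-8.0000  5.0000]·P = -14.5000
eq1−eq4 → [-8.0000  0.0000]·P = -32.0000
2×2 solve → P = (4.0000, 3.5000)
check cable 4: ‖A_4−P‖² = 18.2500 ≈ L_4² = 18.2500 ✓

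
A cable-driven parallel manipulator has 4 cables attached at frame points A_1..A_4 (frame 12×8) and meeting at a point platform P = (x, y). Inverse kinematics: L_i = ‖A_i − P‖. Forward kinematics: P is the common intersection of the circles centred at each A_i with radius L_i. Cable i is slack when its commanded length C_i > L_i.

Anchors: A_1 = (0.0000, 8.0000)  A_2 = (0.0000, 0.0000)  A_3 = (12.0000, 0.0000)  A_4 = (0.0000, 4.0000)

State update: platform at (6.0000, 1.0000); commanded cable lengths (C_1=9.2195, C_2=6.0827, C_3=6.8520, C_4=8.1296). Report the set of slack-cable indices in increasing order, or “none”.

cable 1: L_1 = ‖A_1−P‖ = 9.2195;  C_1 = 9.2195 → taut
cable 2: L_2 = ‖A_2−P‖ = 6.0828;  C_2 = 6.0827 → taut
cable 3: L_3 = ‖A_3−P‖ = 6.0828;  C_3 = 6.8520 → slack
cable 4: L_4 = ‖A_4−P‖ = 6.7082;  C_4 = 8.1296 → slack

3, 4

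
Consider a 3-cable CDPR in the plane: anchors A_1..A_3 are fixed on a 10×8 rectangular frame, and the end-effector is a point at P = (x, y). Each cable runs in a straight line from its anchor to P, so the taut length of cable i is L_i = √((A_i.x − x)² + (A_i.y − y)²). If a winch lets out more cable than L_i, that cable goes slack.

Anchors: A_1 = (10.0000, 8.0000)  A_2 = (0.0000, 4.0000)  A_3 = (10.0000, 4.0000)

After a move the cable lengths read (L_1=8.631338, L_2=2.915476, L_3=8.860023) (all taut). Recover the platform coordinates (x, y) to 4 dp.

(1.5000, 6.5000)

circle eqns → linear via eq_j − eq_1; set q_j = A_j·A_j − L_j²
q_1 = 100.0000+64.0000−74.5000 = 89.5000
20.0000·x + 8.0000·y = q_1−q_2 = 82.0000
0.0000·x + 8.0000·y = q_1−q_3 = 52.0000
solve first two rows → x=1.5000, y=6.5000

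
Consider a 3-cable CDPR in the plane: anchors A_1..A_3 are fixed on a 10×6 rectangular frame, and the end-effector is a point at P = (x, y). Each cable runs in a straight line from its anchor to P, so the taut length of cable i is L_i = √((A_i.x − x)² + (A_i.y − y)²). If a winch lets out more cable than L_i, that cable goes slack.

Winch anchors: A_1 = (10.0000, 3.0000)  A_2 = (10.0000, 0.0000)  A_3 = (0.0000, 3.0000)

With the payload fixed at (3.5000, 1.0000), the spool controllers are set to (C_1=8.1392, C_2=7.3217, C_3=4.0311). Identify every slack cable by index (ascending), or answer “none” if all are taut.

i=1: geometric 6.8007 vs commanded 8.1392 ⇒ slack
i=2: geometric 6.5765 vs commanded 7.3217 ⇒ slack
i=3: geometric 4.0311 vs commanded 4.0311 ⇒ taut

1, 2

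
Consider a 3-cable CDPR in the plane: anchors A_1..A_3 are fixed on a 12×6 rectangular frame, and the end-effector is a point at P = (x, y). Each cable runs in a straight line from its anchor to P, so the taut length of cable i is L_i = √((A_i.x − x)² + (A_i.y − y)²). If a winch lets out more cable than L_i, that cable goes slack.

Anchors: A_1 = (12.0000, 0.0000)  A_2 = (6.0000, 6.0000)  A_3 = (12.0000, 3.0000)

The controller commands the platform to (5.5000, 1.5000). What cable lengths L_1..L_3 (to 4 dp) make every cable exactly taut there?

L_1: Δ = A_1−P = (6.5000, -1.5000) → ‖Δ‖ = √44.5000 = 6.6708
L_2: Δ = A_2−P = (0.5000, 4.5000) → ‖Δ‖ = √20.5000 = 4.5277
L_3: Δ = A_3−P = (6.5000, 1.5000) → ‖Δ‖ = √44.5000 = 6.6708

(6.6708, 4.5277, 6.6708)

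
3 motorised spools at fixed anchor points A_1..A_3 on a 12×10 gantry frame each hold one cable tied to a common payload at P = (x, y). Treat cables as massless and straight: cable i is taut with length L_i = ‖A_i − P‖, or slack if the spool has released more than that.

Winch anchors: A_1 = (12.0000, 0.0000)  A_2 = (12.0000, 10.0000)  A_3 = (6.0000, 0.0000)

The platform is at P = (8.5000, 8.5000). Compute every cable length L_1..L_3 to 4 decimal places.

L_1 = √((12.0000−8.5000)² + (0.0000−8.5000)²) = 9.1924
L_2 = √((12.0000−8.5000)² + (10.0000−8.5000)²) = 3.8079
L_3 = √((6.0000−8.5000)² + (0.0000−8.5000)²) = 8.8600

(9.1924, 3.8079, 8.8600)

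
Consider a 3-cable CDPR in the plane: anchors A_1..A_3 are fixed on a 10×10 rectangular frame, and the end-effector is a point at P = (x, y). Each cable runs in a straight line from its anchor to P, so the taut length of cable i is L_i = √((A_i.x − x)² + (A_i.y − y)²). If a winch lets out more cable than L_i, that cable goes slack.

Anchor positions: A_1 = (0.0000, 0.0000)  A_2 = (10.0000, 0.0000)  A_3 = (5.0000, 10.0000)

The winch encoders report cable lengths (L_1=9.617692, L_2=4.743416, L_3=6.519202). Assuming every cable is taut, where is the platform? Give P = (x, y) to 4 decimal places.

circle eqns → linear via eq_j − eq_1; set q_j = A_j·A_j − L_j²
q_1 = 0.0000+0.0000−92.5000 = -92.5000
-20.0000·x + 0.0000·y = q_1−q_2 = -170.0000
-10.0000·x − 20.0000·y = q_1−q_3 = -175.0000
solve first two rows → x=8.5000, y=4.5000

(8.5000, 4.5000)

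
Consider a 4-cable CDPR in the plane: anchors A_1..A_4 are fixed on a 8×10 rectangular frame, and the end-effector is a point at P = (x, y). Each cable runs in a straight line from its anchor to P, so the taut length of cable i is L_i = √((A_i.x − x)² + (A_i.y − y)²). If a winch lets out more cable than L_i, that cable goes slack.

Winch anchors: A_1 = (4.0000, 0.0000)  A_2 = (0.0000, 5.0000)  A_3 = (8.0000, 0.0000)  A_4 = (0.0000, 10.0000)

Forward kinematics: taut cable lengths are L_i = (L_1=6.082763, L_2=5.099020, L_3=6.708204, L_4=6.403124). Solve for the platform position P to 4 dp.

circle eqns → linear via eq_j − eq_1; set c_j = A_j·A_j − L_j²
c_1 = 16.0000+0.0000−37.0000 = -21.0000
8.0000·x − 10.0000·y = c_1−c_2 = -20.0000
-8.0000·x + 0.0000·y = c_1−c_3 = -40.0000
8.0000·x − 20.0000·y = c_1−c_4 = -80.0000
solve first two rows → x=5.0000, y=6.0000
check cable 4: ‖A_4−P‖² = 41.0000 ≈ L_4² = 41.0000 ✓

(5.0000, 6.0000)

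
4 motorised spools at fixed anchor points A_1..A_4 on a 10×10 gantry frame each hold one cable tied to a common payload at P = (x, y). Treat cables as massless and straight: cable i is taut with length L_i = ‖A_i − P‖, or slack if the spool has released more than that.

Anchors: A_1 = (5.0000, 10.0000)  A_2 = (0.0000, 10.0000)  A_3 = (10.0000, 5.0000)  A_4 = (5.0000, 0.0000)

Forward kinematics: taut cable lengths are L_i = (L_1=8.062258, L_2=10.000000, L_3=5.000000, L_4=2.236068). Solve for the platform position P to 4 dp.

(6.0000, 2.0000)

each cable: (A_i−P)·(A_i−P) = L_i²; let k_i = ‖A_i‖²−L_i²
k_1 = 25.0000+100.0000−65.0000 = 60.0000
row 1: 10.0000x + 0.0000y = 60.0000  (k_2=0.0000)
row 2: -10.0000x + 10.0000y = -40.0000  (k_3=100.0000)
row 3: 0.0000x + 20.0000y = 40.0000  (k_4=20.0000)
Cramer on rows 1–2 → x = 6.0000, y = 2.0000
check cable 4: ‖A_4−P‖² = 5.0000 ≈ L_4² = 5.0000 ✓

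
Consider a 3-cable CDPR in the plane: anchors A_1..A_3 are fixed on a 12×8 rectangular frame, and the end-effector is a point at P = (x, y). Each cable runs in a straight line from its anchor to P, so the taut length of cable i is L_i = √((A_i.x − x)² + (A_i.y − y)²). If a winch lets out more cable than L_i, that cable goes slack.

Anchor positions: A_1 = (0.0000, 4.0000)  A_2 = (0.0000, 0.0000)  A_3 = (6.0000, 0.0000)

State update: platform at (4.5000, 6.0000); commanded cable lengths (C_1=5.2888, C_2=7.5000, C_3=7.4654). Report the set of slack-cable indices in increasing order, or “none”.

i=1: geometric 4.9244 vs commanded 5.2888 ⇒ slack
i=2: geometric 7.5000 vs commanded 7.5000 ⇒ taut
i=3: geometric 6.1847 vs commanded 7.4654 ⇒ slack

1, 3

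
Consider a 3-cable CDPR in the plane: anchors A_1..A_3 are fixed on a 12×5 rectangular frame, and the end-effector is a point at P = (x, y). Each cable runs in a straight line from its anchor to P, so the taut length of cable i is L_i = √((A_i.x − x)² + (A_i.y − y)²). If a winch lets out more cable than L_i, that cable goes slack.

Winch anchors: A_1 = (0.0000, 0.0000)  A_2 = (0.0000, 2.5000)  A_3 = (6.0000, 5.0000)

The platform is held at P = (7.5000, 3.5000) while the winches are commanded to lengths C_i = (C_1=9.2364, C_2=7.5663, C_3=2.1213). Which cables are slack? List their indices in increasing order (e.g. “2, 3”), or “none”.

1

i=1: geometric 8.2765 vs commanded 9.2364 ⇒ slack
i=2: geometric 7.5664 vs commanded 7.5663 ⇒ taut
i=3: geometric 2.1213 vs commanded 2.1213 ⇒ taut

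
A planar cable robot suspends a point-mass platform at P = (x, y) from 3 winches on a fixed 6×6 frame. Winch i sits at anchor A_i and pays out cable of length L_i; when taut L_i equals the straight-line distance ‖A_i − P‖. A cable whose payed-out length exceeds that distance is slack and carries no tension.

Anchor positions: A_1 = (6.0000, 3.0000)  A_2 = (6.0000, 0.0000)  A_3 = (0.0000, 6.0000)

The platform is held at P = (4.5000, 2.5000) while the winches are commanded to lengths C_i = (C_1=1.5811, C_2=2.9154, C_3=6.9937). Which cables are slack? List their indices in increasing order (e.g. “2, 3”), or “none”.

3

cable 1: L_1 = ‖A_1−P‖ = 1.5811;  C_1 = 1.5811 → taut
cable 2: L_2 = ‖A_2−P‖ = 2.9155;  C_2 = 2.9154 → taut
cable 3: L_3 = ‖A_3−P‖ = 5.7009;  C_3 = 6.9937 → slack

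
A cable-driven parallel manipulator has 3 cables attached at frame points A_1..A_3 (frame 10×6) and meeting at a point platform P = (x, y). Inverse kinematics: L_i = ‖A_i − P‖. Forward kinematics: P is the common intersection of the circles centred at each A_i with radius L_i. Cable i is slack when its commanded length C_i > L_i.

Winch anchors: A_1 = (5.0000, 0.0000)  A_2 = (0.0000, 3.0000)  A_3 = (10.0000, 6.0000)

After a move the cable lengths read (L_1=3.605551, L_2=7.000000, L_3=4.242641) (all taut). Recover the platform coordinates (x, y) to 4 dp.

expand ‖A_i−P‖²=L_i² and subtract eq 1 (q_i ≔ ‖A_i‖²−L_i²)
q_1 = 25.0000+0.0000−13.0000 = 12.0000
eq1−eq2 → [10.0000  -6.0000]·P = 52.0000
eq1−eq3 → [-10.0000  -12.0000]·P = -106.0000
2×2 solve → P = (7.0000, 3.0000)

(7.0000, 3.0000)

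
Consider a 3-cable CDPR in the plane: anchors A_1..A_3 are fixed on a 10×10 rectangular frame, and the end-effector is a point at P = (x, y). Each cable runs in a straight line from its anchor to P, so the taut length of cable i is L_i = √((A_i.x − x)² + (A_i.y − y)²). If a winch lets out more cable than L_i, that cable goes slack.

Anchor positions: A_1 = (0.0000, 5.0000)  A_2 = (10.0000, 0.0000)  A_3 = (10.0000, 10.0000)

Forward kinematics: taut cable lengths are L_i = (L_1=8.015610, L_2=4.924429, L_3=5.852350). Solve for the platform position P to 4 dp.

(8.0000, 4.5000)

circle eqns → linear via eq_j − eq_1; set c_j = A_j·A_j − L_j²
c_1 = 0.0000+25.0000−64.2500 = -39.2500
-20.0000·x + 10.0000·y = c_1−c_2 = -115.0000
-20.0000·x − 10.0000·y = c_1−c_3 = -205.0000
solve first two rows → x=8.0000, y=4.5000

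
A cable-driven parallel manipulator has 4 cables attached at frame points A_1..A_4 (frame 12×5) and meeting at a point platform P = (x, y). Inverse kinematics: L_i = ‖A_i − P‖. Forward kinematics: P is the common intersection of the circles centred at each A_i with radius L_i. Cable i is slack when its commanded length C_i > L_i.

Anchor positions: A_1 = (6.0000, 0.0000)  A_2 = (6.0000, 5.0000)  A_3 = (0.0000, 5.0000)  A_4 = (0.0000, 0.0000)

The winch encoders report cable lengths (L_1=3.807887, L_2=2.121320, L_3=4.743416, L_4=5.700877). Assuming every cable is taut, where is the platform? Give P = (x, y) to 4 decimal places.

(4.5000, 3.5000)

circle eqns → linear via eq_j − eq_1; set k_j = A_j·A_j − L_j²
k_1 = 36.0000+0.0000−14.5000 = 21.5000
0.0000·x − 10.0000·y = k_1−k_2 = -35.0000
12.0000·x − 10.0000·y = k_1−k_3 = 19.0000
12.0000·x + 0.0000·y = k_1−k_4 = 54.0000
solve first two rows → x=4.5000, y=3.5000
check cable 4: ‖A_4−P‖² = 32.5000 ≈ L_4² = 32.5000 ✓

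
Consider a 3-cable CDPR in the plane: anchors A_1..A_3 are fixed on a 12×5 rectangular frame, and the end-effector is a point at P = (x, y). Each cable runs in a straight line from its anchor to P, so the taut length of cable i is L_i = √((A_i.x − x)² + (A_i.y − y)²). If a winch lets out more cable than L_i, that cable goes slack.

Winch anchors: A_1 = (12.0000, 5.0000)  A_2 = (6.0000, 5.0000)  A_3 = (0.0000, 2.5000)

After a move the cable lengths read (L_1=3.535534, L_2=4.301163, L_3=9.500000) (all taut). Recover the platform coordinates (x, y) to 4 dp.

(9.5000, 2.5000)

expand ‖A_i−P‖²=L_i² and subtract eq 1 (c_i ≔ ‖A_i‖²−L_i²)
c_1 = 144.0000+25.0000−12.5000 = 156.5000
eq1−eq2 → [12.0000  0.0000]·P = 114.0000
eq1−eq3 → [24.0000  5.0000]·P = 240.5000
2×2 solve → P = (9.5000, 2.5000)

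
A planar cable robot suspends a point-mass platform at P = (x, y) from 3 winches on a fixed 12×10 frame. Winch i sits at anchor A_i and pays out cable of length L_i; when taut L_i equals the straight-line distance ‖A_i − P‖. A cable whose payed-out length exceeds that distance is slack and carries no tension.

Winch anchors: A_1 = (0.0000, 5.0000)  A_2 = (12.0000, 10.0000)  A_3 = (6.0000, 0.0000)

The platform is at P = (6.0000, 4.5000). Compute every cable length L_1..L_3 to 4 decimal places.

L_1 = √((0.0000−6.0000)² + (5.0000−4.5000)²) = 6.0208
L_2 = √((12.0000−6.0000)² + (10.0000−4.5000)²) = 8.1394
L_3 = √((6.0000−6.0000)² + (0.0000−4.5000)²) = 4.5000

(6.0208, 8.1394, 4.5000)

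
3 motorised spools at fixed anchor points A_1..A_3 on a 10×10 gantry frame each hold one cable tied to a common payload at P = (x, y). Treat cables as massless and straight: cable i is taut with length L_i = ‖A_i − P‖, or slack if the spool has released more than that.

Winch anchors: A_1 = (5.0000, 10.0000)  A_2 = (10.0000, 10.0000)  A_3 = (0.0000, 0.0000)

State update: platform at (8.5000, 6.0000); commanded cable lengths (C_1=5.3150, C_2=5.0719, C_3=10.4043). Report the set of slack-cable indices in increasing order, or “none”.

2

i=1: geometric 5.3151 vs commanded 5.3150 ⇒ taut
i=2: geometric 4.2720 vs commanded 5.0719 ⇒ slack
i=3: geometric 10.4043 vs commanded 10.4043 ⇒ taut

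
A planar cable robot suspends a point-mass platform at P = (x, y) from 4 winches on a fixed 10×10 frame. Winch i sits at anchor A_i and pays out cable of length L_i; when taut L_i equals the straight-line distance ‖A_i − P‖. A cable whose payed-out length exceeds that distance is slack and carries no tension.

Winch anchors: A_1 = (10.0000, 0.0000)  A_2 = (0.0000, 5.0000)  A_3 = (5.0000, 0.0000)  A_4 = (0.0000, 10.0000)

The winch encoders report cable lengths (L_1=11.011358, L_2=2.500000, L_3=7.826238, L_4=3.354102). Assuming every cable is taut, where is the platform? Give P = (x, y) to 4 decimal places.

circle eqns → linear via eq_j − eq_1; set k_j = A_j·A_j − L_j²
k_1 = 100.0000+0.0000−121.2500 = -21.2500
20.0000·x − 10.0000·y = k_1−k_2 = -40.0000
10.0000·x + 0.0000·y = k_1−k_3 = 15.0000
20.0000·x − 20.0000·y = k_1−k_4 = -110.0000
solve first two rows → x=1.5000, y=7.0000
check cable 4: ‖A_4−P‖² = 11.2500 ≈ L_4² = 11.2500 ✓

(1.5000, 7.0000)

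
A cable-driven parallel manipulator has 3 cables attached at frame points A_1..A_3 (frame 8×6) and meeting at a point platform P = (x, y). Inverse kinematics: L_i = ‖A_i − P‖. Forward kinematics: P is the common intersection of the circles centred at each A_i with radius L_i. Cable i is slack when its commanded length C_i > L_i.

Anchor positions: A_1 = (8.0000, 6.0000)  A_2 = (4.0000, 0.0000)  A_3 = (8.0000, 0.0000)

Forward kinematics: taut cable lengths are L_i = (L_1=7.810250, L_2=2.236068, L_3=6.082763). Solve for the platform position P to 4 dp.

(2.0000, 1.0000)

expand ‖A_i−P‖²=L_i² and subtract eq 1 (k_i ≔ ‖A_i‖²−L_i²)
k_1 = 64.0000+36.0000−61.0000 = 39.0000
eq1−eq2 → [8.0000  12.0000]·P = 28.0000
eq1−eq3 → [0.0000  12.0000]·P = 12.0000
2×2 solve → P = (2.0000, 1.0000)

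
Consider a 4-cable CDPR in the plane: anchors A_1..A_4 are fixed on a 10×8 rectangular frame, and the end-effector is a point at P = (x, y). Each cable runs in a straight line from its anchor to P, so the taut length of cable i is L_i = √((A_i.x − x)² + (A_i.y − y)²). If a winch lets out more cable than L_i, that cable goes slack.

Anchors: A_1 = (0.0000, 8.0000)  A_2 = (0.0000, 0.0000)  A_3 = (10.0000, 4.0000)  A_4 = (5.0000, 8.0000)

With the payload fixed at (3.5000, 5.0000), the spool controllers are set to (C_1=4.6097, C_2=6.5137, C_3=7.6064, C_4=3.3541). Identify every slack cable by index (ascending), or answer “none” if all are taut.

i=1: geometric 4.6098 vs commanded 4.6097 ⇒ taut
i=2: geometric 6.1033 vs commanded 6.5137 ⇒ slack
i=3: geometric 6.5765 vs commanded 7.6064 ⇒ slack
i=4: geometric 3.3541 vs commanded 3.3541 ⇒ taut

2, 3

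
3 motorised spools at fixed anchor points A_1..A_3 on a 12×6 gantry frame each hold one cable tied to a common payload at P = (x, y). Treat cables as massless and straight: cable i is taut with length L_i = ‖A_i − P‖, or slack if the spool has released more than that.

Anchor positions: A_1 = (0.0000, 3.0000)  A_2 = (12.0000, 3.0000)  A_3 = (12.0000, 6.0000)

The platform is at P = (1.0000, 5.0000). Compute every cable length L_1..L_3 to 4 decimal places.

(2.2361, 11.1803, 11.0454)

cable 1: Δx=-1.0000, Δy=-2.0000; L_1 = √(Δx²+Δy²) = 2.2361
cable 2: Δx=11.0000, Δy=-2.0000; L_2 = √(Δx²+Δy²) = 11.1803
cable 3: Δx=11.0000, Δy=1.0000; L_3 = √(Δx²+Δy²) = 11.0454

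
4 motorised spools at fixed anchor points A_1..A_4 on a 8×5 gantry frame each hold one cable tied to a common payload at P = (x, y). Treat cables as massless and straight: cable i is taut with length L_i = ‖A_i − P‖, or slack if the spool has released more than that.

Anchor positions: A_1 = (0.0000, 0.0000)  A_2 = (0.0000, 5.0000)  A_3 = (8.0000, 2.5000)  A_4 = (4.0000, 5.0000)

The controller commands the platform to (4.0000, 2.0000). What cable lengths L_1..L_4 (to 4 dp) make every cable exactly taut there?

(4.4721, 5.0000, 4.0311, 3.0000)

L_1 = √((0.0000−4.0000)² + (0.0000−2.0000)²) = 4.4721
L_2 = √((0.0000−4.0000)² + (5.0000−2.0000)²) = 5.0000
L_3 = √((8.0000−4.0000)² + (2.5000−2.0000)²) = 4.0311
L_4 = √((4.0000−4.0000)² + (5.0000−2.0000)²) = 3.0000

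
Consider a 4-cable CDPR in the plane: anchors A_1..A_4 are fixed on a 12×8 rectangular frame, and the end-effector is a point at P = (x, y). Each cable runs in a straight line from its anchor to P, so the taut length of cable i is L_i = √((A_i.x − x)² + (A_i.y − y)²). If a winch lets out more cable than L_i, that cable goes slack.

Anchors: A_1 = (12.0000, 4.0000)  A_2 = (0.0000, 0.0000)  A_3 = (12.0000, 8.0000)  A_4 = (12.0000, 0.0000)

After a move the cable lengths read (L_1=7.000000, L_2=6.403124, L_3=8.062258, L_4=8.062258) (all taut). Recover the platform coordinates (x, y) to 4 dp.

expand ‖A_i−P‖²=L_i² and subtract eq 1 (k_i ≔ ‖A_i‖²−L_i²)
k_1 = 144.0000+16.0000−49.0000 = 111.0000
eq1−eq2 → [24.0000  8.0000]·P = 152.0000
eq1−eq3 → [0.0000  -8.0000]·P = -32.0000
eq1−eq4 → [0.0000  8.0000]·P = 32.0000
2×2 solve → P = (5.0000, 4.0000)
check cable 4: ‖A_4−P‖² = 65.0000 ≈ L_4² = 65.0000 ✓

(5.0000, 4.0000)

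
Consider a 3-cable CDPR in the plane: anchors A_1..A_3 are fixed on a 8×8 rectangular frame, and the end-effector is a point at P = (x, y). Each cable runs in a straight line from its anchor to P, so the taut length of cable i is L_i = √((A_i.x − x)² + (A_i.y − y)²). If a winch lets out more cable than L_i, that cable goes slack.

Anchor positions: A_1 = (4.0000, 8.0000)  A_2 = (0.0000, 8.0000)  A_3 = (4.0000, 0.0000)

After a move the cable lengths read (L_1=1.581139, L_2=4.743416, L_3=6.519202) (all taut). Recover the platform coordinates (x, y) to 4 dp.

(4.5000, 6.5000)

each cable: (A_i−P)·(A_i−P) = L_i²; let c_i = ‖A_i‖²−L_i²
c_1 = 16.0000+64.0000−2.5000 = 77.5000
row 1: 8.0000x + 0.0000y = 36.0000  (c_2=41.5000)
row 2: 0.0000x + 16.0000y = 104.0000  (c_3=-26.5000)
Cramer on rows 1–2 → x = 4.5000, y = 6.5000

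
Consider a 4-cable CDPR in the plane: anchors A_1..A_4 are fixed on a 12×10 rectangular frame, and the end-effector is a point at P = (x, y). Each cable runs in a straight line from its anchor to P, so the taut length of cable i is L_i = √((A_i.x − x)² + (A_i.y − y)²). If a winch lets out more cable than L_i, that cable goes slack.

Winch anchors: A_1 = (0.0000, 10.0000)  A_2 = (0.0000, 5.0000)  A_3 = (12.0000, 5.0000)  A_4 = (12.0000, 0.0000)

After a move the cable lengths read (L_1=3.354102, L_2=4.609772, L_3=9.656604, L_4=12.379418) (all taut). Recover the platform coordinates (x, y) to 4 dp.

(3.0000, 8.5000)

expand ‖A_i−P‖²=L_i² and subtract eq 1 (c_i ≔ ‖A_i‖²−L_i²)
c_1 = 0.0000+100.0000−11.2500 = 88.7500
eq1−eq2 → [0.0000  10.0000]·P = 85.0000
eq1−eq3 → [-24.0000  10.0000]·P = 13.0000
eq1−eq4 → [-24.0000  20.0000]·P = 98.0000
2×2 solve → P = (3.0000, 8.5000)
check cable 4: ‖A_4−P‖² = 153.2500 ≈ L_4² = 153.2500 ✓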